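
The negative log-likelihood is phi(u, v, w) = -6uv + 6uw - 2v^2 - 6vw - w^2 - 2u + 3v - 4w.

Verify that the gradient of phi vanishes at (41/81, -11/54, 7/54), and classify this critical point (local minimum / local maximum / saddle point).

saddle point

∇phi = (-6v + 6w - 2, -6u - 4v - 6w + 3, 6u - 6v - 2w - 4); substituting (41/81, -11/54, 7/54) gives ∇phi = (0, 0, 0), so (41/81, -11/54, 7/54) is indeed a critical point.
The Hessian is constant: H = [[0, -6, 6], [-6, -4, -6], [6, -6, -2]].
Leading principal minors: Δ₁ = 0, Δ₂ = -36, Δ₃ = 648.
The minors fit neither the all-positive nor the alternating-sign pattern, so H is indefinite: a saddle point.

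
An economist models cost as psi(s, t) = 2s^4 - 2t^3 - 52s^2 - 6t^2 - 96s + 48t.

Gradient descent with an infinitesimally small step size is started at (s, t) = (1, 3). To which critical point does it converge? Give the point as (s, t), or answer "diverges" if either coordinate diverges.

psi is separable, so gradient descent decouples: s follows -∂psi/∂s, t follows -∂psi/∂t.
∂psi/∂s = 8(s - 4)(s + 1)(s + 3); at s=1 this is -192, so s increases.
∂psi/∂t = -6(t - 2)(t + 4); at t=3 this is -42, so t increases.
The t-coordinate has no critical point in that direction and runs off to infinity.

diverges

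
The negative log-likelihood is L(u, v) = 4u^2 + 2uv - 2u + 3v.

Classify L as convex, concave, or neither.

L is quadratic, so its Hessian is the constant matrix H = [[8, 2], [2, 0]].
det(H) = -4, tr(H) = 8.
det(H) < 0, so H is indefinite: neither convex nor concave.

neither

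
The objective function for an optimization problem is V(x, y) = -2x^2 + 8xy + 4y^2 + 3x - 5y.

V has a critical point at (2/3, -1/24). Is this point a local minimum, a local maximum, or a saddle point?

saddle point

The Hessian of V is constant: H = [[-4, 8], [8, 8]].
det(H) = (-4)·8 − 8² = -96.
Since det(H) < 0, H is indefinite and the critical point is a saddle point.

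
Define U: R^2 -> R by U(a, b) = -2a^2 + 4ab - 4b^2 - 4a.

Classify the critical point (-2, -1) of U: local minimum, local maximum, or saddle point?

local maximum

The Hessian of U is constant: H = [[-4, 4], [4, -8]].
det(H) = (-4)·(-8) − 4² = 16.
det(H) > 0 and tr(H) = -12 < 0, so H is negative definite and the point is a local maximum.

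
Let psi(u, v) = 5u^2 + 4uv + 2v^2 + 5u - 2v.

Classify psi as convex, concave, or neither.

convex

psi is quadratic, so its Hessian is the constant matrix H = [[10, 4], [4, 4]].
det(H) = 24, tr(H) = 14.
det(H) > 0 and tr(H) > 0, so H is positive definite everywhere: convex.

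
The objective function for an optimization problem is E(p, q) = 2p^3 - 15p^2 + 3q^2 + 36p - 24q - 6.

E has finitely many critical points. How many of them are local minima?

1

E separates as a function of p plus a function of q, so ∇E=0 decouples.
∂E/∂p = 6(p - 3)(p - 2) = 0 at p ∈ {2, 3}; ∂E/∂q = 6(q - 4) = 0 at q ∈ {4}.
The Hessian is diagonal: diag(E_pp, E_qq). Second derivatives: E_pp(2)=-6, E_pp(3)=6; E_qq(4)=6.
Local minima occur where both diagonal entries positive: (3, 4). Count: 1.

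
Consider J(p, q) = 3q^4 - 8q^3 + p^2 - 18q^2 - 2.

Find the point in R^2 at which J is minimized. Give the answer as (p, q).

(0, 3)

J(p,q) separates as A(p) + B(q) − 2, so its minimum is min A + min B − 2.
A'(p) = 2p vanishes at p ∈ {0}; B'(q) = 12q(q - 3)(q + 1) vanishes at q ∈ {-1, 0, 3}.
Local minima of A (where A''>0): A(0)=0. Local minima of B: B(-1)=-7, B(3)=-135.
So the global minimum of J is A(0) + B(3) − 2 = 0 − 135 − 2 = -137, attained at (0, 3).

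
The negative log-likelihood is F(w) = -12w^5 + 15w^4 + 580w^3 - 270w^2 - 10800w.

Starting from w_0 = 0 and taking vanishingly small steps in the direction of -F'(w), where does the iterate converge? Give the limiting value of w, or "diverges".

3

F'(w) = -60(w - 5)(w - 3)(w + 3)(w + 4), so F'(0) = -10800.
Gradient descent moves in the -F' direction, i.e. w is increasing.
The nearest critical point in that direction is w = 3, where F'' = 5040 > 0 (a local minimum). The iterate converges there.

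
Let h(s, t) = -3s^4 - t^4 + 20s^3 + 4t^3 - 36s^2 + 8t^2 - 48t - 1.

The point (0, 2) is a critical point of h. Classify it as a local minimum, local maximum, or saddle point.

The mixed partial ∂²h/∂s∂t is 0, so the Hessian at any point is diag(h_ss, h_tt) = diag(12(-3s^2 + 10s - 6), 4(-3t^2 + 6t + 4)).
At (0, 2): H = diag(-72, 16).
The eigenvalues have opposite signs, so H is indefinite: a saddle point.

saddle point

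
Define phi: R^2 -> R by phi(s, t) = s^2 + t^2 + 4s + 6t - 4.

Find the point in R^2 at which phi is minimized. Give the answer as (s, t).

phi(s,t) separates as P(s) + Q(t) − 4, so its minimum is min P + min Q − 4.
P'(s) = 2s + 4 vanishes at s ∈ {-2}; Q'(t) = 2(t + 3) vanishes at t ∈ {-3}.
Local minima of P (where P''>0): P(-2)=-4. Local minima of Q: Q(-3)=-9.
So the global minimum of phi is P(-2) + Q(-3) − 4 = -4 − 9 − 4 = -17, attained at (-2, -3).

(-2, -3)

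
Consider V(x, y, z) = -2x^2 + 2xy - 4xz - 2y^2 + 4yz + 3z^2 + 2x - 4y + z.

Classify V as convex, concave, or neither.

V is quadratic, so its Hessian is the constant matrix H = [[-4, 2, -4], [2, -4, 4], [-4, 4, 6]].
Leading principal minors: -4, 12, 136.
Neither pattern holds ⇒ H is indefinite ⇒ neither convex nor concave.

neither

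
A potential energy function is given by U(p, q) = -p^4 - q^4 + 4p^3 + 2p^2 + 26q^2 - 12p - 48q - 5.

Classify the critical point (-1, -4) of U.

local maximum

The mixed partial ∂²U/∂p∂q is 0, so the Hessian at any point is diag(U_pp, U_qq) = diag(4(-3p^2 + 6p + 1), 4(-3q^2 + 13)).
At (-1, -4): H = diag(-32, -140).
Both eigenvalues are negative, so H is negative definite: a local maximum.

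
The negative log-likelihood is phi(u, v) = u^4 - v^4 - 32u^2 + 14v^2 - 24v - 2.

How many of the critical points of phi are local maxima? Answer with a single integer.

phi separates as a function of u plus a function of v, so ∇phi=0 decouples.
∂phi/∂u = 4u(u - 4)(u + 4) = 0 at u ∈ {-4, 0, 4}; ∂phi/∂v = -4(v - 2)(v - 1)(v + 3) = 0 at v ∈ {-3, 1, 2}.
The Hessian is diagonal: diag(phi_uu, phi_vv). Second derivatives: phi_uu(-4)=128, phi_uu(0)=-64, phi_uu(4)=128; phi_vv(-3)=-80, phi_vv(1)=16, phi_vv(2)=-20.
Local maxima occur where both diagonal entries negative: (0, -3), (0, 2). Count: 2.

2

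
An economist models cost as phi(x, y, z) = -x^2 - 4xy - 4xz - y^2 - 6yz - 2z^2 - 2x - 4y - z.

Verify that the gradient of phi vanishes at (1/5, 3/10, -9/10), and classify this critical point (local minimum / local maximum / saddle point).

saddle point

∇phi = (-2x - 4y - 4z - 2, -4x - 2y - 6z - 4, -4x - 6y - 4z - 1); substituting (1/5, 3/10, -9/10) gives ∇phi = (0, 0, 0), so (1/5, 3/10, -9/10) is indeed a critical point.
The Hessian is constant: H = [[-2, -4, -4], [-4, -2, -6], [-4, -6, -4]].
Leading principal minors: Δ₁ = -2, Δ₂ = -12, Δ₃ = -40.
The minors fit neither the all-positive nor the alternating-sign pattern, so H is indefinite: a saddle point.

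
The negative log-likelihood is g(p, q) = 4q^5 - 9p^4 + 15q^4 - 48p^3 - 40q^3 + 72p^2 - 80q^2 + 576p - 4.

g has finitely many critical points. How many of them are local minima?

2

g separates as a function of p plus a function of q, so ∇g=0 decouples.
∂g/∂p = -36(p - 2)(p + 2)(p + 4) = 0 at p ∈ {-4, -2, 2}; ∂g/∂q = 20q(q - 2)(q + 1)(q + 4) = 0 at q ∈ {-4, -1, 0, 2}.
The Hessian is diagonal: diag(g_pp, g_qq). Second derivatives: g_pp(-4)=-432, g_pp(-2)=288, g_pp(2)=-864; g_qq(-4)=-1440, g_qq(-1)=180, g_qq(0)=-160, g_qq(2)=720.
Local minima occur where both diagonal entries positive: (-2, -1), (-2, 2). Count: 2.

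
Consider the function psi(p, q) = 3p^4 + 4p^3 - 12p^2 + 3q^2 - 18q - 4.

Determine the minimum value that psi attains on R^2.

psi(p,q) separates as A(p) + B(q) − 4, so its minimum is min A + min B − 4.
A'(p) = 12p(p - 1)(p + 2) vanishes at p ∈ {-2, 0, 1}; B'(q) = 6q - 18 vanishes at q ∈ {3}.
Local minima of A (where A''>0): A(-2)=-32, A(1)=-5. Local minima of B: B(3)=-27.
So the global minimum of psi is A(-2) + B(3) − 4 = -32 − 27 − 4 = -63, attained at (-2, 3).

-63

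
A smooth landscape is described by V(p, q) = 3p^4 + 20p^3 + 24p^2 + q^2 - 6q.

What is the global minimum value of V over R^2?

-137

V(p,q) separates as A(p) + B(q), so its minimum is min A + min B.
A'(p) = 12p(p + 1)(p + 4) vanishes at p ∈ {-4, -1, 0}; B'(q) = 2q - 6 vanishes at q ∈ {3}.
Local minima of A (where A''>0): A(-4)=-128, A(0)=0. Local minima of B: B(3)=-9.
So the global minimum of V is A(-4) + B(3) = -128 − 9 = -137, attained at (-4, 3).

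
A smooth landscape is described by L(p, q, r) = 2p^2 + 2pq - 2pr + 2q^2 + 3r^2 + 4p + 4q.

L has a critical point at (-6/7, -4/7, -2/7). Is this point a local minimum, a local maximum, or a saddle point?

The Hessian is constant: H = [[4, 2, -2], [2, 4, 0], [-2, 0, 6]].
Leading principal minors: Δ₁ = 4, Δ₂ = 12, Δ₃ = 56.
All leading minors are positive, so H is positive definite: a local minimum.

local minimum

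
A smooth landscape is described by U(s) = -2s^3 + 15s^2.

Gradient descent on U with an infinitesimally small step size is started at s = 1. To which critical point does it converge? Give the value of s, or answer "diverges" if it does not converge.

U'(s) = -6s(s - 5), so U'(1) = 24.
Gradient descent moves in the -U' direction, i.e. s is decreasing.
The nearest critical point in that direction is s = 0, where U'' = 30 > 0 (a local minimum). The iterate converges there.

0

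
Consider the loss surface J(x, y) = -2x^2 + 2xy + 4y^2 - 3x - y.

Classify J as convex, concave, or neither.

neither

J is quadratic, so its Hessian is the constant matrix H = [[-4, 2], [2, 8]].
det(H) = -36, tr(H) = 4.
det(H) < 0, so H is indefinite: neither convex nor concave.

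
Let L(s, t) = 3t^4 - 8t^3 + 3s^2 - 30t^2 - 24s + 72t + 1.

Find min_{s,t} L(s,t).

-199

L(s,t) separates as P(s) + Q(t) + 1, so its minimum is min P + min Q + 1.
P'(s) = 6s - 24 vanishes at s ∈ {4}; Q'(t) = 12(t - 3)(t - 1)(t + 2) vanishes at t ∈ {-2, 1, 3}.
Local minima of P (where P''>0): P(4)=-48. Local minima of Q: Q(-2)=-152, Q(3)=-27.
So the global minimum of L is P(4) + Q(-2) + 1 = -48 − 152 + 1 = -199, attained at (4, -2).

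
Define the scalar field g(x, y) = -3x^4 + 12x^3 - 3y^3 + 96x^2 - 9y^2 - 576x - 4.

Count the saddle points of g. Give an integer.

g separates as a function of x plus a function of y, so ∇g=0 decouples.
∂g/∂x = -12(x - 4)(x - 3)(x + 4) = 0 at x ∈ {-4, 3, 4}; ∂g/∂y = -9y(y + 2) = 0 at y ∈ {-2, 0}.
The Hessian is diagonal: diag(g_xx, g_yy). Second derivatives: g_xx(-4)=-672, g_xx(3)=84, g_xx(4)=-96; g_yy(-2)=18, g_yy(0)=-18.
Saddle points occur where the two diagonal entries have opposite signs: (-4, -2), (3, 0), (4, -2). Count: 3.

3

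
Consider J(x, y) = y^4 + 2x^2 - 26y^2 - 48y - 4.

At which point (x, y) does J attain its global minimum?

(0, 4)

J(x,y) separates as P(x) + Q(y) − 4, so its minimum is min P + min Q − 4.
P'(x) = 4x vanishes at x ∈ {0}; Q'(y) = 4(y - 4)(y + 1)(y + 3) vanishes at y ∈ {-3, -1, 4}.
Local minima of P (where P''>0): P(0)=0. Local minima of Q: Q(-3)=-9, Q(4)=-352.
So the global minimum of J is P(0) + Q(4) − 4 = 0 − 352 − 4 = -356, attained at (0, 4).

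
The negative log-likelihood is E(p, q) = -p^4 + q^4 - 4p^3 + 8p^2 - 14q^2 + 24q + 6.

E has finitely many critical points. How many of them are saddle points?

5

E separates as a function of p plus a function of q, so ∇E=0 decouples.
∂E/∂p = -4p(p - 1)(p + 4) = 0 at p ∈ {-4, 0, 1}; ∂E/∂q = 4(q - 2)(q - 1)(q + 3) = 0 at q ∈ {-3, 1, 2}.
The Hessian is diagonal: diag(E_pp, E_qq). Second derivatives: E_pp(-4)=-80, E_pp(0)=16, E_pp(1)=-20; E_qq(-3)=80, E_qq(1)=-16, E_qq(2)=20.
Saddle points occur where the two diagonal entries have opposite signs: (-4, -3), (-4, 2), (0, 1), (1, -3), (1, 2). Count: 5.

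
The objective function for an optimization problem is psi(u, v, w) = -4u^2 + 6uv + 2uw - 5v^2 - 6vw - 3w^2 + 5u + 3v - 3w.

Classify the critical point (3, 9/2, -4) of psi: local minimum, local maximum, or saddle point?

The Hessian is constant: H = [[-8, 6, 2], [6, -10, -6], [2, -6, -6]].
Leading principal minors: Δ₁ = -8, Δ₂ = 44, Δ₃ = -80.
The minors alternate sign starting negative (−, +, −), so H is negative definite: a local maximum.

local maximum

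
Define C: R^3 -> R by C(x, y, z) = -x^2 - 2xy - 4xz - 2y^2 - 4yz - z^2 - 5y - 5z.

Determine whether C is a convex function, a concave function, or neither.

C is quadratic, so its Hessian is the constant matrix H = [[-2, -2, -4], [-2, -4, -4], [-4, -4, -2]].
Leading principal minors: -2, 4, 24.
Neither pattern holds ⇒ H is indefinite ⇒ neither convex nor concave.

neither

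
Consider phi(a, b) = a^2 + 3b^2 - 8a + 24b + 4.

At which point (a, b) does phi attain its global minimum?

phi(a,b) separates as P(a) + Q(b) + 4, so its minimum is min P + min Q + 4.
P'(a) = 2a - 8 vanishes at a ∈ {4}; Q'(b) = 6b + 24 vanishes at b ∈ {-4}.
Local minima of P (where P''>0): P(4)=-16. Local minima of Q: Q(-4)=-48.
So the global minimum of phi is P(4) + Q(-4) + 4 = -16 − 48 + 4 = -60, attained at (4, -4).

(4, -4)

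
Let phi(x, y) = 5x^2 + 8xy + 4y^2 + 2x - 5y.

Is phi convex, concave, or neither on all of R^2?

convex

phi is quadratic, so its Hessian is the constant matrix H = [[10, 8], [8, 8]].
det(H) = 16, tr(H) = 18.
det(H) > 0 and tr(H) > 0, so H is positive definite everywhere: convex.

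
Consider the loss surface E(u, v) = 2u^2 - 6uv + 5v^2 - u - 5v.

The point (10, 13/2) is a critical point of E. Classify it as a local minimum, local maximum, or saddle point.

local minimum

The Hessian of E is constant: H = [[4, -6], [-6, 10]].
det(H) = 4·10 − (-6)² = 4.
det(H) > 0 and tr(H) = 14 > 0, so H is positive definite and the point is a local minimum.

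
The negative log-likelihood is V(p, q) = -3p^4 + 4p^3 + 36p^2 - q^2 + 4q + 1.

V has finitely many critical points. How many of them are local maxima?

V separates as a function of p plus a function of q, so ∇V=0 decouples.
∂V/∂p = -12p(p - 3)(p + 2) = 0 at p ∈ {-2, 0, 3}; ∂V/∂q = -2(q - 2) = 0 at q ∈ {2}.
The Hessian is diagonal: diag(V_pp, V_qq). Second derivatives: V_pp(-2)=-120, V_pp(0)=72, V_pp(3)=-180; V_qq(2)=-2.
Local maxima occur where both diagonal entries negative: (-2, 2), (3, 2). Count: 2.

2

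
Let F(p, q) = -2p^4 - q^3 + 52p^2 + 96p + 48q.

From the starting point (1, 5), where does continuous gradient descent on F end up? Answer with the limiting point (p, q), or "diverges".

diverges

F is separable, so gradient descent decouples: p follows -∂F/∂p, q follows -∂F/∂q.
∂F/∂p = -8(p - 4)(p + 1)(p + 3); at p=1 this is 192, so p decreases.
∂F/∂q = -3(q - 4)(q + 4); at q=5 this is -27, so q increases.
The q-coordinate has no critical point in that direction and runs off to infinity.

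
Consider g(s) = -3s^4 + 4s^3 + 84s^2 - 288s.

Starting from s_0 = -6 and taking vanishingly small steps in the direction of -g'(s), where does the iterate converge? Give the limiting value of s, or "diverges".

g'(s) = -12(s - 3)(s - 2)(s + 4), so g'(-6) = 1728.
Gradient descent moves in the -g' direction, i.e. s is decreasing.
There is no critical point below s=-6, and g' keeps the same sign, so the iterate runs off to −∞.

diverges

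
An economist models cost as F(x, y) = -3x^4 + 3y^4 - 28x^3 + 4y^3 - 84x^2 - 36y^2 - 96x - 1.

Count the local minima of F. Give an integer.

F separates as a function of x plus a function of y, so ∇F=0 decouples.
∂F/∂x = -12(x + 1)(x + 2)(x + 4) = 0 at x ∈ {-4, -2, -1}; ∂F/∂y = 12y(y - 2)(y + 3) = 0 at y ∈ {-3, 0, 2}.
The Hessian is diagonal: diag(F_xx, F_yy). Second derivatives: F_xx(-4)=-72, F_xx(-2)=24, F_xx(-1)=-36; F_yy(-3)=180, F_yy(0)=-72, F_yy(2)=120.
Local minima occur where both diagonal entries positive: (-2, -3), (-2, 2). Count: 2.

2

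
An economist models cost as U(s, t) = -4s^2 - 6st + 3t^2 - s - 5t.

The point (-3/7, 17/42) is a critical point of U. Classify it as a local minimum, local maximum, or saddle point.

saddle point

The Hessian of U is constant: H = [[-8, -6], [-6, 6]].
det(H) = (-8)·6 − (-6)² = -84.
Since det(H) < 0, H is indefinite and the critical point is a saddle point.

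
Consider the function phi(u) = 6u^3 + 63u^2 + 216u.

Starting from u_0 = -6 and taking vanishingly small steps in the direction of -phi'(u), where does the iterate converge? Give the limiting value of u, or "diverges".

phi'(u) = 18(u + 3)(u + 4), so phi'(-6) = 108.
Gradient descent moves in the -phi' direction, i.e. u is decreasing.
There is no critical point below u=-6, and phi' keeps the same sign, so the iterate runs off to −∞.

diverges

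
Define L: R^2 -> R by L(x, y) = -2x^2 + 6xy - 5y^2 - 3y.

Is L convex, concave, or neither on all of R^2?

L is quadratic, so its Hessian is the constant matrix H = [[-4, 6], [6, -10]].
det(H) = 4, tr(H) = -14.
det(H) > 0 and tr(H) < 0, so H is negative definite everywhere: concave.

concave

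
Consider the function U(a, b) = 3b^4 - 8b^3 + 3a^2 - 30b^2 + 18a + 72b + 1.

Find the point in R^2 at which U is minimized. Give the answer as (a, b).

(-3, -2)

U(a,b) separates as P(a) + Q(b) + 1, so its minimum is min P + min Q + 1.
P'(a) = 6a + 18 vanishes at a ∈ {-3}; Q'(b) = 12(b - 3)(b - 1)(b + 2) vanishes at b ∈ {-2, 1, 3}.
Local minima of P (where P''>0): P(-3)=-27. Local minima of Q: Q(-2)=-152, Q(3)=-27.
So the global minimum of U is P(-3) + Q(-2) + 1 = -27 − 152 + 1 = -178, attained at (-3, -2).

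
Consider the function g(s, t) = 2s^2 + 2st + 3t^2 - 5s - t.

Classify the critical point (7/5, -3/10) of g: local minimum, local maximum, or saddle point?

The Hessian of g is constant: H = [[4, 2], [2, 6]].
det(H) = 4·6 − 2² = 20.
det(H) > 0 and tr(H) = 10 > 0, so H is positive definite and the point is a local minimum.

local minimum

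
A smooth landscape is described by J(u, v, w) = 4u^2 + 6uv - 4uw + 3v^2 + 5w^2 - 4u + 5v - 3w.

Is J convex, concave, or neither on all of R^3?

convex

J is quadratic, so its Hessian is the constant matrix H = [[8, 6, -4], [6, 6, 0], [-4, 0, 10]].
Leading principal minors: 8, 12, 24.
All positive ⇒ H ≻ 0 ⇒ convex.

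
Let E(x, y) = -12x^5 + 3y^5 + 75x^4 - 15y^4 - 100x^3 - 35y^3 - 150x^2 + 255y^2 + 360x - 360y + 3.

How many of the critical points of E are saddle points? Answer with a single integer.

E separates as a function of x plus a function of y, so ∇E=0 decouples.
∂E/∂x = -60(x - 3)(x - 2)(x - 1)(x + 1) = 0 at x ∈ {-1, 1, 2, 3}; ∂E/∂y = 15(y - 4)(y - 2)(y - 1)(y + 3) = 0 at y ∈ {-3, 1, 2, 4}.
The Hessian is diagonal: diag(E_xx, E_yy). Second derivatives: E_xx(-1)=1440, E_xx(1)=-240, E_xx(2)=180, E_xx(3)=-480; E_yy(-3)=-2100, E_yy(1)=180, E_yy(2)=-150, E_yy(4)=630.
Saddle points occur where the two diagonal entries have opposite signs: (-1, -3), (-1, 2), (1, 1), (1, 4), (2, -3), (2, 2), (3, 1), (3, 4). Count: 8.

8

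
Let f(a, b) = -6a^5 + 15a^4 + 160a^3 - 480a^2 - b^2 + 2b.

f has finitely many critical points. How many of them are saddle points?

f separates as a function of a plus a function of b, so ∇f=0 decouples.
∂f/∂a = -30a(a - 4)(a - 2)(a + 4) = 0 at a ∈ {-4, 0, 2, 4}; ∂f/∂b = -2(b - 1) = 0 at b ∈ {1}.
The Hessian is diagonal: diag(f_aa, f_bb). Second derivatives: f_aa(-4)=5760, f_aa(0)=-960, f_aa(2)=720, f_aa(4)=-1920; f_bb(1)=-2.
Saddle points occur where the two diagonal entries have opposite signs: (-4, 1), (2, 1). Count: 2.

2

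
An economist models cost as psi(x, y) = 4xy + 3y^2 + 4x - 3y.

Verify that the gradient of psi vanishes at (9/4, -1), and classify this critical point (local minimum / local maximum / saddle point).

∇psi = (4y + 4, 4x + 6y - 3); substituting (9/4, -1) gives ∇psi = (0, 0), so (9/4, -1) is indeed a critical point.
The Hessian of psi is constant: H = [[0, 4], [4, 6]].
det(H) = 0·6 − 4² = -16.
Since det(H) < 0, H is indefinite and the critical point is a saddle point.

saddle point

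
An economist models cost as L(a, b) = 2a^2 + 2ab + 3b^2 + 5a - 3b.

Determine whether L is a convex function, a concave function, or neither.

L is quadratic, so its Hessian is the constant matrix H = [[4, 2], [2, 6]].
det(H) = 20, tr(H) = 10.
det(H) > 0 and tr(H) > 0, so H is positive definite everywhere: convex.

convex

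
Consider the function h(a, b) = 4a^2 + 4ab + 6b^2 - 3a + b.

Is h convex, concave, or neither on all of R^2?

convex

h is quadratic, so its Hessian is the constant matrix H = [[8, 4], [4, 12]].
det(H) = 80, tr(H) = 20.
det(H) > 0 and tr(H) > 0, so H is positive definite everywhere: convex.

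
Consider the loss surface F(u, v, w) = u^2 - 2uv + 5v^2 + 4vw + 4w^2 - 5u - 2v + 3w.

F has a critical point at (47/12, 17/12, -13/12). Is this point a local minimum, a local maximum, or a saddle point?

local minimum

The Hessian is constant: H = [[2, -2, 0], [-2, 10, 4], [0, 4, 8]].
Leading principal minors: Δ₁ = 2, Δ₂ = 16, Δ₃ = 96.
All leading minors are positive, so H is positive definite: a local minimum.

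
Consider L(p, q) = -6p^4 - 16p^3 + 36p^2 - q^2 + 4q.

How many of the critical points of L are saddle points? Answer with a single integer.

1

L separates as a function of p plus a function of q, so ∇L=0 decouples.
∂L/∂p = -24p(p - 1)(p + 3) = 0 at p ∈ {-3, 0, 1}; ∂L/∂q = -2(q - 2) = 0 at q ∈ {2}.
The Hessian is diagonal: diag(L_pp, L_qq). Second derivatives: L_pp(-3)=-288, L_pp(0)=72, L_pp(1)=-96; L_qq(2)=-2.
Saddle points occur where the two diagonal entries have opposite signs: (0, 2). Count: 1.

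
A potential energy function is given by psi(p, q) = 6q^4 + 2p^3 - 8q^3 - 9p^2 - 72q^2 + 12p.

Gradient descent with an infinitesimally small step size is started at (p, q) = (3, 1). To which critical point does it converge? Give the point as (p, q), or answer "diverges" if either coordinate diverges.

psi is separable, so gradient descent decouples: p follows -∂psi/∂p, q follows -∂psi/∂q.
∂psi/∂p = 6(p - 2)(p - 1); at p=3 this is 12, so p decreases.
∂psi/∂q = 24q(q - 3)(q + 2); at q=1 this is -144, so q increases.
p converges to its nearest critical value 2 (a local min of the p-part); q converges to 3. The iterate converges to (2, 3).

(2, 3)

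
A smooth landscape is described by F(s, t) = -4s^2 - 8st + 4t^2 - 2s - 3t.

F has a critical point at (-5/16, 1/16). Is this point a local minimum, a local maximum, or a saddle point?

saddle point

The Hessian of F is constant: H = [[-8, -8], [-8, 8]].
det(H) = (-8)·8 − (-8)² = -128.
Since det(H) < 0, H is indefinite and the critical point is a saddle point.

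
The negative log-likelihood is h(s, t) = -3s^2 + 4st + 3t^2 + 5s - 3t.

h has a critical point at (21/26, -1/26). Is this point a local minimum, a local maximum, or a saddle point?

The Hessian of h is constant: H = [[-6, 4], [4, 6]].
det(H) = (-6)·6 − 4² = -52.
Since det(H) < 0, H is indefinite and the critical point is a saddle point.

saddle point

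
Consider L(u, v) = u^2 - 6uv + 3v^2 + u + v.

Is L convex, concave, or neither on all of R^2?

neither

L is quadratic, so its Hessian is the constant matrix H = [[2, -6], [-6, 6]].
det(H) = -24, tr(H) = 8.
det(H) < 0, so H is indefinite: neither convex nor concave.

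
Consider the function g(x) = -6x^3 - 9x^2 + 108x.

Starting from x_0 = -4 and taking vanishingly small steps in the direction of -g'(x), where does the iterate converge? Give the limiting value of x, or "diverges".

-3

g'(x) = -18(x - 2)(x + 3), so g'(-4) = -108.
Gradient descent moves in the -g' direction, i.e. x is increasing.
The nearest critical point in that direction is x = -3, where g'' = 90 > 0 (a local minimum). The iterate converges there.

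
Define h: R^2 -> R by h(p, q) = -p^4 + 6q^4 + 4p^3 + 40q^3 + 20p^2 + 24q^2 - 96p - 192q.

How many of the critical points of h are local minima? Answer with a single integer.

2

h separates as a function of p plus a function of q, so ∇h=0 decouples.
∂h/∂p = -4(p - 4)(p - 2)(p + 3) = 0 at p ∈ {-3, 2, 4}; ∂h/∂q = 24(q - 1)(q + 2)(q + 4) = 0 at q ∈ {-4, -2, 1}.
The Hessian is diagonal: diag(h_pp, h_qq). Second derivatives: h_pp(-3)=-140, h_pp(2)=40, h_pp(4)=-56; h_qq(-4)=240, h_qq(-2)=-144, h_qq(1)=360.
Local minima occur where both diagonal entries positive: (2, -4), (2, 1). Count: 2.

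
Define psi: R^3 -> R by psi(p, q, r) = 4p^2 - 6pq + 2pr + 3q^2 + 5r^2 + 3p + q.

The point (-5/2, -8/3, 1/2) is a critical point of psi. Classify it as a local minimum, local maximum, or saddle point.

local minimum

The Hessian is constant: H = [[8, -6, 2], [-6, 6, 0], [2, 0, 10]].
Leading principal minors: Δ₁ = 8, Δ₂ = 12, Δ₃ = 96.
All leading minors are positive, so H is positive definite: a local minimum.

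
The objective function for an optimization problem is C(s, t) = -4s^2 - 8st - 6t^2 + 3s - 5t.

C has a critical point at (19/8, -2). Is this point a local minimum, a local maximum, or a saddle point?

The Hessian of C is constant: H = [[-8, -8], [-8, -12]].
det(H) = (-8)·(-12) − (-8)² = 32.
det(H) > 0 and tr(H) = -20 < 0, so H is negative definite and the point is a local maximum.

local maximum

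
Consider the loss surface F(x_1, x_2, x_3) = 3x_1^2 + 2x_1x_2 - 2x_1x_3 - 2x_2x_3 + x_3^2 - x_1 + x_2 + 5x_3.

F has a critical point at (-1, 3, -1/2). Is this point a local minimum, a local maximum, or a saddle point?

saddle point

The Hessian is constant: H = [[6, 2, -2], [2, 0, -2], [-2, -2, 2]].
Leading principal minors: Δ₁ = 6, Δ₂ = -4, Δ₃ = -16.
The minors fit neither the all-positive nor the alternating-sign pattern, so H is indefinite: a saddle point.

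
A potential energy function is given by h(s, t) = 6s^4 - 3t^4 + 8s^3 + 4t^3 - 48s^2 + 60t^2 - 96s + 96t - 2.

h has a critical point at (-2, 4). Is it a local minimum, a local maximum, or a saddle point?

The mixed partial ∂²h/∂s∂t is 0, so the Hessian at any point is diag(h_ss, h_tt) = diag(24(3s^2 + 2s - 4), 12(-3t^2 + 2t + 10)).
At (-2, 4): H = diag(96, -360).
The eigenvalues have opposite signs, so H is indefinite: a saddle point.

saddle point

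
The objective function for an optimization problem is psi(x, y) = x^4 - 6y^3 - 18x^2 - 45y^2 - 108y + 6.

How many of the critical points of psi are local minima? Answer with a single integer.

2

psi separates as a function of x plus a function of y, so ∇psi=0 decouples.
∂psi/∂x = 4x(x - 3)(x + 3) = 0 at x ∈ {-3, 0, 3}; ∂psi/∂y = -18(y + 2)(y + 3) = 0 at y ∈ {-3, -2}.
The Hessian is diagonal: diag(psi_xx, psi_yy). Second derivatives: psi_xx(-3)=72, psi_xx(0)=-36, psi_xx(3)=72; psi_yy(-3)=18, psi_yy(-2)=-18.
Local minima occur where both diagonal entries positive: (-3, -3), (3, -3). Count: 2.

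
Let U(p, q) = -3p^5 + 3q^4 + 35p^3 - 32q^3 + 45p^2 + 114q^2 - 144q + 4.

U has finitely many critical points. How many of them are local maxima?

U separates as a function of p plus a function of q, so ∇U=0 decouples.
∂U/∂p = -15p(p - 3)(p + 1)(p + 2) = 0 at p ∈ {-2, -1, 0, 3}; ∂U/∂q = 12(q - 4)(q - 3)(q - 1) = 0 at q ∈ {1, 3, 4}.
The Hessian is diagonal: diag(U_pp, U_qq). Second derivatives: U_pp(-2)=150, U_pp(-1)=-60, U_pp(0)=90, U_pp(3)=-900; U_qq(1)=72, U_qq(3)=-24, U_qq(4)=36.
Local maxima occur where both diagonal entries negative: (-1, 3), (3, 3). Count: 2.

2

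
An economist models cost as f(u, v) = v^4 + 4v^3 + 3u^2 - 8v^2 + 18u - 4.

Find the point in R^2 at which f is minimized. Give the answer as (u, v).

f(u,v) separates as P(u) + Q(v) − 4, so its minimum is min P + min Q − 4.
P'(u) = 6u + 18 vanishes at u ∈ {-3}; Q'(v) = 4v(v - 1)(v + 4) vanishes at v ∈ {-4, 0, 1}.
Local minima of P (where P''>0): P(-3)=-27. Local minima of Q: Q(-4)=-128, Q(1)=-3.
So the global minimum of f is P(-3) + Q(-4) − 4 = -27 − 128 − 4 = -159, attained at (-3, -4).

(-3, -4)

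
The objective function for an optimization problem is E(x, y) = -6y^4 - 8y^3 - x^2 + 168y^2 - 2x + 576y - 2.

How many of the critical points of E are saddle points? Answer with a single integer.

E separates as a function of x plus a function of y, so ∇E=0 decouples.
∂E/∂x = -2(x + 1) = 0 at x ∈ {-1}; ∂E/∂y = -24(y - 4)(y + 2)(y + 3) = 0 at y ∈ {-3, -2, 4}.
The Hessian is diagonal: diag(E_xx, E_yy). Second derivatives: E_xx(-1)=-2; E_yy(-3)=-168, E_yy(-2)=144, E_yy(4)=-1008.
Saddle points occur where the two diagonal entries have opposite signs: (-1, -2). Count: 1.

1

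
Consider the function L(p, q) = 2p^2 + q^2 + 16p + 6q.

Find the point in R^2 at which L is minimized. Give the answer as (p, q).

L(p,q) separates as A(p) + B(q), so its minimum is min A + min B.
A'(p) = 4p + 16 vanishes at p ∈ {-4}; B'(q) = 2q + 6 vanishes at q ∈ {-3}.
Local minima of A (where A''>0): A(-4)=-32. Local minima of B: B(-3)=-9.
So the global minimum of L is A(-4) + B(-3) = -32 − 9 = -41, attained at (-4, -3).

(-4, -3)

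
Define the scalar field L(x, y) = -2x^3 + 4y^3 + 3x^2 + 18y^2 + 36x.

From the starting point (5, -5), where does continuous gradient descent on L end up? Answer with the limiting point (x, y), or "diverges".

diverges

L is separable, so gradient descent decouples: x follows -∂L/∂x, y follows -∂L/∂y.
∂L/∂x = -6(x - 3)(x + 2); at x=5 this is -84, so x increases.
∂L/∂y = 12y(y + 3); at y=-5 this is 120, so y decreases.
The x-coordinate has no critical point in that direction and runs off to infinity.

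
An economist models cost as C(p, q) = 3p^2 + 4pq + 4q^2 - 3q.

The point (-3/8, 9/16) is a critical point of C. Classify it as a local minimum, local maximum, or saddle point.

local minimum

The Hessian of C is constant: H = [[6, 4], [4, 8]].
det(H) = 6·8 − 4² = 32.
det(H) > 0 and tr(H) = 14 > 0, so H is positive definite and the point is a local minimum.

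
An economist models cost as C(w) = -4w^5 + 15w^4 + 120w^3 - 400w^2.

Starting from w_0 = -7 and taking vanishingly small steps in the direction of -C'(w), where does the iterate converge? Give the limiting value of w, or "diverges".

C'(w) = -20w(w - 5)(w - 2)(w + 4), so C'(-7) = -45360.
Gradient descent moves in the -C' direction, i.e. w is increasing.
The nearest critical point in that direction is w = -4, where C'' = 4320 > 0 (a local minimum). The iterate converges there.

-4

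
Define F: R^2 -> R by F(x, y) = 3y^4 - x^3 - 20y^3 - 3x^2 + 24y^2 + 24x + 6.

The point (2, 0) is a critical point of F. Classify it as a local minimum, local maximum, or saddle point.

saddle point

The mixed partial ∂²F/∂x∂y is 0, so the Hessian at any point is diag(F_xx, F_yy) = diag(-6(x + 1), 12(3y^2 - 10y + 4)).
At (2, 0): H = diag(-18, 48).
The eigenvalues have opposite signs, so H is indefinite: a saddle point.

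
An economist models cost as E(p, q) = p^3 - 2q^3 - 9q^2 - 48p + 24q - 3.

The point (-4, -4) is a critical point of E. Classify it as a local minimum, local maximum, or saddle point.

The mixed partial ∂²E/∂p∂q is 0, so the Hessian at any point is diag(E_pp, E_qq) = diag(6p, -6(2q + 3)).
At (-4, -4): H = diag(-24, 30).
The eigenvalues have opposite signs, so H is indefinite: a saddle point.

saddle point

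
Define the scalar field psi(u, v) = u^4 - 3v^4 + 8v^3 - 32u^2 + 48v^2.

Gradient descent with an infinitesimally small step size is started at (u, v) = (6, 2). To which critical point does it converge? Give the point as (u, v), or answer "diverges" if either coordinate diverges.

(4, 0)

psi is separable, so gradient descent decouples: u follows -∂psi/∂u, v follows -∂psi/∂v.
∂psi/∂u = 4u(u - 4)(u + 4); at u=6 this is 480, so u decreases.
∂psi/∂v = -12v(v - 4)(v + 2); at v=2 this is 192, so v decreases.
u converges to its nearest critical value 4 (a local min of the u-part); v converges to 0. The iterate converges to (4, 0).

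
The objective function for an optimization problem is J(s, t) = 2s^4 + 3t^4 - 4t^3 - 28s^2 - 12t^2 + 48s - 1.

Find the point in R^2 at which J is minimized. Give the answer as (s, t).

J(s,t) separates as P(s) + Q(t) − 1, so its minimum is min P + min Q − 1.
P'(s) = 8(s - 2)(s - 1)(s + 3) vanishes at s ∈ {-3, 1, 2}; Q'(t) = 12t(t - 2)(t + 1) vanishes at t ∈ {-1, 0, 2}.
Local minima of P (where P''>0): P(-3)=-234, P(2)=16. Local minima of Q: Q(-1)=-5, Q(2)=-32.
So the global minimum of J is P(-3) + Q(2) − 1 = -234 − 32 − 1 = -267, attained at (-3, 2).

(-3, 2)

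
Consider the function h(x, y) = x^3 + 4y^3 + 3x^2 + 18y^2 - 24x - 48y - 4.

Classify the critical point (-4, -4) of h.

local maximum

The mixed partial ∂²h/∂x∂y is 0, so the Hessian at any point is diag(h_xx, h_yy) = diag(6(x + 1), 12(2y + 3)).
At (-4, -4): H = diag(-18, -60).
Both eigenvalues are negative, so H is negative definite: a local maximum.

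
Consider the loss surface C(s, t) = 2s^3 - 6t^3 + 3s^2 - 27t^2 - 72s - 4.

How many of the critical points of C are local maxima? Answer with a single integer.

C separates as a function of s plus a function of t, so ∇C=0 decouples.
∂C/∂s = 6(s - 3)(s + 4) = 0 at s ∈ {-4, 3}; ∂C/∂t = -18t(t + 3) = 0 at t ∈ {-3, 0}.
The Hessian is diagonal: diag(C_ss, C_tt). Second derivatives: C_ss(-4)=-42, C_ss(3)=42; C_tt(-3)=54, C_tt(0)=-54.
Local maxima occur where both diagonal entries negative: (-4, 0). Count: 1.

1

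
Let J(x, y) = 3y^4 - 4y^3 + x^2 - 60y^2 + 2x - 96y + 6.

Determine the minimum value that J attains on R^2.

-827

J(x,y) separates as P(x) + Q(y) + 6, so its minimum is min P + min Q + 6.
P'(x) = 2x + 2 vanishes at x ∈ {-1}; Q'(y) = 12(y - 4)(y + 1)(y + 2) vanishes at y ∈ {-2, -1, 4}.
Local minima of P (where P''>0): P(-1)=-1. Local minima of Q: Q(-2)=32, Q(4)=-832.
So the global minimum of J is P(-1) + Q(4) + 6 = -1 − 832 + 6 = -827, attained at (-1, 4).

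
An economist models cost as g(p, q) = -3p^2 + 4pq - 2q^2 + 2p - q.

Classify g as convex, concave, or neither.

concave

g is quadratic, so its Hessian is the constant matrix H = [[-6, 4], [4, -4]].
det(H) = 8, tr(H) = -10.
det(H) > 0 and tr(H) < 0, so H is negative definite everywhere: concave.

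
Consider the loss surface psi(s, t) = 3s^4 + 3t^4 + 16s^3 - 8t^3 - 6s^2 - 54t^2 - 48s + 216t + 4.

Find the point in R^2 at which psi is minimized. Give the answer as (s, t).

(-4, -3)

psi(s,t) separates as P(s) + Q(t) + 4, so its minimum is min P + min Q + 4.
P'(s) = 12(s - 1)(s + 1)(s + 4) vanishes at s ∈ {-4, -1, 1}; Q'(t) = 12(t - 3)(t - 2)(t + 3) vanishes at t ∈ {-3, 2, 3}.
Local minima of P (where P''>0): P(-4)=-160, P(1)=-35. Local minima of Q: Q(-3)=-675, Q(3)=189.
So the global minimum of psi is P(-4) + Q(-3) + 4 = -160 − 675 + 4 = -831, attained at (-4, -3).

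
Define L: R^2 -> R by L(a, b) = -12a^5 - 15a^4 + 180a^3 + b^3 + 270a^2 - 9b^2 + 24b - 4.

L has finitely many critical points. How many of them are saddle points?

4

L separates as a function of a plus a function of b, so ∇L=0 decouples.
∂L/∂a = -60a(a - 3)(a + 1)(a + 3) = 0 at a ∈ {-3, -1, 0, 3}; ∂L/∂b = 3(b - 4)(b - 2) = 0 at b ∈ {2, 4}.
The Hessian is diagonal: diag(L_aa, L_bb). Second derivatives: L_aa(-3)=2160, L_aa(-1)=-480, L_aa(0)=540, L_aa(3)=-4320; L_bb(2)=-6, L_bb(4)=6.
Saddle points occur where the two diagonal entries have opposite signs: (-3, 2), (-1, 4), (0, 2), (3, 4). Count: 4.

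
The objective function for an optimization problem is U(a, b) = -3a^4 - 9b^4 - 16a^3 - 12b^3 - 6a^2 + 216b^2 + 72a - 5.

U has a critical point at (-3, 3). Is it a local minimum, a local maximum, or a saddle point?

The mixed partial ∂²U/∂a∂b is 0, so the Hessian at any point is diag(U_aa, U_bb) = diag(-12(3a^2 + 8a + 1), 36(-3b^2 - 2b + 12)).
At (-3, 3): H = diag(-48, -756).
Both eigenvalues are negative, so H is negative definite: a local maximum.

local maximum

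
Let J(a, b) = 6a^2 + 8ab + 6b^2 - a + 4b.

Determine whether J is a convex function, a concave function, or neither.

J is quadratic, so its Hessian is the constant matrix H = [[12, 8], [8, 12]].
det(H) = 80, tr(H) = 24.
det(H) > 0 and tr(H) > 0, so H is positive definite everywhere: convex.

convex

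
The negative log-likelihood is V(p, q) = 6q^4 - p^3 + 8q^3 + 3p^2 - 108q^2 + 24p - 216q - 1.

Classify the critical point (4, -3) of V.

The mixed partial ∂²V/∂p∂q is 0, so the Hessian at any point is diag(V_pp, V_qq) = diag(6(-p + 1), 24(3q^2 + 2q - 9)).
At (4, -3): H = diag(-18, 288).
The eigenvalues have opposite signs, so H is indefinite: a saddle point.

saddle point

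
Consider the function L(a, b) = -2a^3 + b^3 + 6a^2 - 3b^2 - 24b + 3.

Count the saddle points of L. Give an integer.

L separates as a function of a plus a function of b, so ∇L=0 decouples.
∂L/∂a = -6a(a - 2) = 0 at a ∈ {0, 2}; ∂L/∂b = 3(b - 4)(b + 2) = 0 at b ∈ {-2, 4}.
The Hessian is diagonal: diag(L_aa, L_bb). Second derivatives: L_aa(0)=12, L_aa(2)=-12; L_bb(-2)=-18, L_bb(4)=18.
Saddle points occur where the two diagonal entries have opposite signs: (0, -2), (2, 4). Count: 2.

2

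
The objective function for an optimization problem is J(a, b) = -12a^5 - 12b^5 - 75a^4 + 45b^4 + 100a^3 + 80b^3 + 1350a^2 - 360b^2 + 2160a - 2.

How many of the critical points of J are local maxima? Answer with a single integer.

4

J separates as a function of a plus a function of b, so ∇J=0 decouples.
∂J/∂a = -60(a - 3)(a + 1)(a + 3)(a + 4) = 0 at a ∈ {-4, -3, -1, 3}; ∂J/∂b = -60b(b - 3)(b - 2)(b + 2) = 0 at b ∈ {-2, 0, 2, 3}.
The Hessian is diagonal: diag(J_aa, J_bb). Second derivatives: J_aa(-4)=1260, J_aa(-3)=-720, J_aa(-1)=1440, J_aa(3)=-10080; J_bb(-2)=2400, J_bb(0)=-720, J_bb(2)=480, J_bb(3)=-900.
Local maxima occur where both diagonal entries negative: (-3, 0), (-3, 3), (3, 0), (3, 3). Count: 4.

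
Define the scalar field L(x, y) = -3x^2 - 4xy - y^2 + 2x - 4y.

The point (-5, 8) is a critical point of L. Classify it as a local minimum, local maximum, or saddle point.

saddle point

The Hessian of L is constant: H = [[-6, -4], [-4, -2]].
det(H) = (-6)·(-2) − (-4)² = -4.
Since det(H) < 0, H is indefinite and the critical point is a saddle point.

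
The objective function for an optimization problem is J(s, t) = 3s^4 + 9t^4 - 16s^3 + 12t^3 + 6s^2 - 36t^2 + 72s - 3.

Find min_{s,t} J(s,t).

-146

J(s,t) separates as P(s) + Q(t) − 3, so its minimum is min P + min Q − 3.
P'(s) = 12(s - 3)(s - 2)(s + 1) vanishes at s ∈ {-1, 2, 3}; Q'(t) = 36t(t - 1)(t + 2) vanishes at t ∈ {-2, 0, 1}.
Local minima of P (where P''>0): P(-1)=-47, P(3)=81. Local minima of Q: Q(-2)=-96, Q(1)=-15.
So the global minimum of J is P(-1) + Q(-2) − 3 = -47 − 96 − 3 = -146, attained at (-1, -2).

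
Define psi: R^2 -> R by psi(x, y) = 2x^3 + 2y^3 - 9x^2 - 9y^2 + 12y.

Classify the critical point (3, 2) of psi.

local minimum

The mixed partial ∂²psi/∂x∂y is 0, so the Hessian at any point is diag(psi_xx, psi_yy) = diag(6(2x - 3), 6(2y - 3)).
At (3, 2): H = diag(18, 6).
Both eigenvalues are positive, so H is positive definite: a local minimum.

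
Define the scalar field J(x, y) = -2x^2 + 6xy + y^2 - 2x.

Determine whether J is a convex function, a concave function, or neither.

J is quadratic, so its Hessian is the constant matrix H = [[-4, 6], [6, 2]].
det(H) = -44, tr(H) = -2.
det(H) < 0, so H is indefinite: neither convex nor concave.

neither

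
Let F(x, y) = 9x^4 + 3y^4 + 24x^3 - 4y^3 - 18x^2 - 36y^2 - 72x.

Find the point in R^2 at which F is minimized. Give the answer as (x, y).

(1, 3)

F(x,y) separates as P(x) + Q(y), so its minimum is min P + min Q.
P'(x) = 36(x - 1)(x + 1)(x + 2) vanishes at x ∈ {-2, -1, 1}; Q'(y) = 12y(y - 3)(y + 2) vanishes at y ∈ {-2, 0, 3}.
Local minima of P (where P''>0): P(-2)=24, P(1)=-57. Local minima of Q: Q(-2)=-64, Q(3)=-189.
So the global minimum of F is P(1) + Q(3) = -57 − 189 = -246, attained at (1, 3).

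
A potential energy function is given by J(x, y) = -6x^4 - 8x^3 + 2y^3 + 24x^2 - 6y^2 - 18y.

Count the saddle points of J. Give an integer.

3

J separates as a function of x plus a function of y, so ∇J=0 decouples.
∂J/∂x = -24x(x - 1)(x + 2) = 0 at x ∈ {-2, 0, 1}; ∂J/∂y = 6(y - 3)(y + 1) = 0 at y ∈ {-1, 3}.
The Hessian is diagonal: diag(J_xx, J_yy). Second derivatives: J_xx(-2)=-144, J_xx(0)=48, J_xx(1)=-72; J_yy(-1)=-24, J_yy(3)=24.
Saddle points occur where the two diagonal entries have opposite signs: (-2, 3), (0, -1), (1, 3). Count: 3.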